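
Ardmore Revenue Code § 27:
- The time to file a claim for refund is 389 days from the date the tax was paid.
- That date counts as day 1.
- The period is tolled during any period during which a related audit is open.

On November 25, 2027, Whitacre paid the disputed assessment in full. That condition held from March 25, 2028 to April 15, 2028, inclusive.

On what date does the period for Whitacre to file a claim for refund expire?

January 8, 2029

Counting November 25, 2027 as day 1, day 389 is December 17, 2028.
From March 25, 2028 through April 15, 2028 inclusive is 22 days; tolling adds 22 days: December 17, 2028 + 22 days = January 8, 2029.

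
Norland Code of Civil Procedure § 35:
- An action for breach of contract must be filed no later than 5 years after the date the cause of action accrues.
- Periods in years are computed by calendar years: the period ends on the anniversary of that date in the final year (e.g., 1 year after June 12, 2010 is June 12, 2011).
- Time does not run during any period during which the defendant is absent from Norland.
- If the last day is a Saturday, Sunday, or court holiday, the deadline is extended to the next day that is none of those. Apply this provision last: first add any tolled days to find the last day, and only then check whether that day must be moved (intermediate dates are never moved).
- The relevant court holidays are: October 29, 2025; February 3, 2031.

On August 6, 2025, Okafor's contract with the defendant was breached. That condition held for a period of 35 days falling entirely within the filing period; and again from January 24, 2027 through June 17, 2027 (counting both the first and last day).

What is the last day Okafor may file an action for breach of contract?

February 4, 2031

5 years after August 6, 2025 is August 6, 2030.
Tolling adds 35 days: August 6, 2030 + 35 days = September 10, 2030.
From January 24, 2027 through June 17, 2027 inclusive is 145 days; tolling adds 145 days: September 10, 2030 + 145 days = February 2, 2031.
February 2, 2031 is Sunday; February 3, 2031 is a listed holiday. The next qualifying day is February 4, 2031.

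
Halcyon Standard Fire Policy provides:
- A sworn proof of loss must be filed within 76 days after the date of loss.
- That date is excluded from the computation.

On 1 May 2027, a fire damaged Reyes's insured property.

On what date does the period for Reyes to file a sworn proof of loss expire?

July 16, 2027

76 days after 1 May 2027 is July 16, 2027.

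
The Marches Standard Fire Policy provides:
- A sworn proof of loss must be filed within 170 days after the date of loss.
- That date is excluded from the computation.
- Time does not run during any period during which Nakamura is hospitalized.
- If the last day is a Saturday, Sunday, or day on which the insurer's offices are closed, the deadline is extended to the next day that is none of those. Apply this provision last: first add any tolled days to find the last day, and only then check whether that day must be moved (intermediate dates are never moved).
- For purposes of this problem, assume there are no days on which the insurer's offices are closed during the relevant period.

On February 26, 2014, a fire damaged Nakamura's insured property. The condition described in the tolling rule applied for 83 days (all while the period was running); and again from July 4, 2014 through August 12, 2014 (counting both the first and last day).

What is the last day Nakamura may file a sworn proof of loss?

170 days after February 26, 2014 is August 15, 2014.
Tolling adds 83 days: August 15, 2014 + 83 days = November 6, 2014.
From July 4, 2014 through August 12, 2014 inclusive is 40 days; tolling adds 40 days: November 6, 2014 + 40 days = December 16, 2014.
December 16, 2014 is a Tuesday and not a day on which the insurer's offices are closed, so no extension applies.

December 16, 2014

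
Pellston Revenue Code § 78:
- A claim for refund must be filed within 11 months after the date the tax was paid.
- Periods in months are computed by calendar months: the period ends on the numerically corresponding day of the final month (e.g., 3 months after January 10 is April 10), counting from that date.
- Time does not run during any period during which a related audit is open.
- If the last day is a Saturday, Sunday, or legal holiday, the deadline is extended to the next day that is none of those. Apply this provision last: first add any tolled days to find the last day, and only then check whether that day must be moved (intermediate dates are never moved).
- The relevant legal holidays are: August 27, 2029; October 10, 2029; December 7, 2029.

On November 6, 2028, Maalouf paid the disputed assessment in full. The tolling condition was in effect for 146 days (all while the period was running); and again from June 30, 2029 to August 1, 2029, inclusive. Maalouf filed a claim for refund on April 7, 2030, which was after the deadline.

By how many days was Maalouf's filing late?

4 days

11 months after November 6, 2028 is October 6, 2029.
Tolling adds 146 days: October 6, 2029 + 146 days = March 1, 2030.
From June 30, 2029 through August 1, 2029 inclusive is 33 days; tolling adds 33 days: March 1, 2030 + 33 days = April 3, 2030.
April 3, 2030 is a Wednesday and not a legal holiday, so no extension applies.
The deadline is April 3, 2030; from April 3, 2030 to April 7, 2030 is 4 days.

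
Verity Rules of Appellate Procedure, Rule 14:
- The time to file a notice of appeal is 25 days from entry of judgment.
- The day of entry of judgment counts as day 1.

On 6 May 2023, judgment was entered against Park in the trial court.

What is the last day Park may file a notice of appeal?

Counting 6 May 2023 as day 1, day 25 is May 30, 2023.

May 30, 2023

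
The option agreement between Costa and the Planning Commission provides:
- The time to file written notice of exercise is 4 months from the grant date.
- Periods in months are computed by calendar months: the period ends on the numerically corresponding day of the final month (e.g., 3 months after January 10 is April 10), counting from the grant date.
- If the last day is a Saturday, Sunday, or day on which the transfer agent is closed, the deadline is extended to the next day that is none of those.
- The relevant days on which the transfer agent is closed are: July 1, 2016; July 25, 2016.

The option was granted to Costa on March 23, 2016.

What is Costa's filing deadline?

July 26, 2016

4 months after March 23, 2016 is July 23, 2016.
July 23, 2016 is Saturday; July 24, 2016 is Sunday; July 25, 2016 is a listed holiday. The next qualifying day is July 26, 2016.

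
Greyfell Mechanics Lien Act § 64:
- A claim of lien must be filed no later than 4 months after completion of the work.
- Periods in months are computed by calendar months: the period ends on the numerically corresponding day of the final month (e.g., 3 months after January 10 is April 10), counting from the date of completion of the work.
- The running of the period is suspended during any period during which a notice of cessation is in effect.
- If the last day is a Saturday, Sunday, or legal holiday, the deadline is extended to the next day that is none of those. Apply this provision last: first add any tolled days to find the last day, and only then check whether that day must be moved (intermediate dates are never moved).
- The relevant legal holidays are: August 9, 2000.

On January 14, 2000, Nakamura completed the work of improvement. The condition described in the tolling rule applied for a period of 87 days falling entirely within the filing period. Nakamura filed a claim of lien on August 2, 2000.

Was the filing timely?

4 months after January 14, 2000 is May 14, 2000.
Tolling adds 87 days: May 14, 2000 + 87 days = August 9, 2000.
August 9, 2000 is a listed holiday. The next qualifying day is August 10, 2000.
The deadline is August 10, 2000; the filing on August 2, 2000 is on or before that date.

Yes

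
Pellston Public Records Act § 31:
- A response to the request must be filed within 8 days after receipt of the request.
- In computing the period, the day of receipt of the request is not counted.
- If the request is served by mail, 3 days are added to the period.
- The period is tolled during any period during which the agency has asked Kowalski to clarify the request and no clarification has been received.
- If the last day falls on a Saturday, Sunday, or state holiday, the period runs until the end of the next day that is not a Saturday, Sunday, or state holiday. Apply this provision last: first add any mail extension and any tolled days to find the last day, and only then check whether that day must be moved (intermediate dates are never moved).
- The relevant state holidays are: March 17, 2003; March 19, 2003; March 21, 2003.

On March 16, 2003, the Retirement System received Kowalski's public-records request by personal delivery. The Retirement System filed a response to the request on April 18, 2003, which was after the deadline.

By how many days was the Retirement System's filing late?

8 days after March 16, 2003 is March 24, 2003.
Service was not by mail, so no mail extension applies.
March 24, 2003 is a Monday and not a state holiday, so no extension applies.
The deadline is March 24, 2003; from March 24, 2003 to April 18, 2003 is 25 days.

25 days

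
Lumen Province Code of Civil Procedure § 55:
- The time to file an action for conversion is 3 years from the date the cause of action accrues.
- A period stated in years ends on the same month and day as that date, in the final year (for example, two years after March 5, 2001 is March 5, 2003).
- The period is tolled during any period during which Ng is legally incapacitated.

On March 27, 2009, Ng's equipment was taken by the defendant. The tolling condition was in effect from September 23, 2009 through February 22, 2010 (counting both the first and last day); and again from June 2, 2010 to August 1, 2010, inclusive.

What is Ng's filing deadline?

3 years after March 27, 2009 is March 27, 2012.
From September 23, 2009 through February 22, 2010 inclusive is 153 days; tolling adds 153 days: March 27, 2012 + 153 days = August 27, 2012.
From June 2, 2010 through August 1, 2010 inclusive is 61 days; tolling adds 61 days: August 27, 2012 + 61 days = October 27, 2012.

October 27, 2012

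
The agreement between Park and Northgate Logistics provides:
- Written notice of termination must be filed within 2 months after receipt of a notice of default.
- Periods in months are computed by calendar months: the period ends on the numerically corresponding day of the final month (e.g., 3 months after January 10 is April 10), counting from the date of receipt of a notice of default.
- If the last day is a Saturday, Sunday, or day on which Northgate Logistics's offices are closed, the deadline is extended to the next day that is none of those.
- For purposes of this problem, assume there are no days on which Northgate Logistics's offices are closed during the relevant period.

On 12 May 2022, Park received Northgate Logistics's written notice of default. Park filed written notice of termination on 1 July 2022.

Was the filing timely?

Yes

2 months after 12 May 2022 is July 12, 2022.
July 12, 2022 is a Tuesday and not a day on which Northgate Logistics's offices are closed, so no extension applies.
The deadline is July 12, 2022; the filing on July 1, 2022 is on or before that date.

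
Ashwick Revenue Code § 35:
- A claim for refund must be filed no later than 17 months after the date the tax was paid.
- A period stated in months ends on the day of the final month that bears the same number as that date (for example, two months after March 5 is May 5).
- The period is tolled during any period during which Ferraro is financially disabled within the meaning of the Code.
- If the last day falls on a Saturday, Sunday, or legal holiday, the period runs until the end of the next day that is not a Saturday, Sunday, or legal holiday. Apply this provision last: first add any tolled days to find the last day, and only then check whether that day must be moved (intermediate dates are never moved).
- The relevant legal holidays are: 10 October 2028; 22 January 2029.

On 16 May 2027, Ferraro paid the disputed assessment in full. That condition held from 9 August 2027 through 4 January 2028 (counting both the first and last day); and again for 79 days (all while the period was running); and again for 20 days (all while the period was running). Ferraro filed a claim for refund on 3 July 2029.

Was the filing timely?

No

17 months after 16 May 2027 is October 16, 2028.
From August 9, 2027 through January 4, 2028 inclusive is 149 days; tolling adds 149 days: October 16, 2028 + 149 days = March 14, 2029.
Tolling adds 79 days: March 14, 2029 + 79 days = June 1, 2029.
Tolling adds 20 days: June 1, 2029 + 20 days = June 21, 2029.
June 21, 2029 is a Thursday and not a legal holiday, so no extension applies.
The deadline is June 21, 2029; the filing on July 3, 2029 is after that date.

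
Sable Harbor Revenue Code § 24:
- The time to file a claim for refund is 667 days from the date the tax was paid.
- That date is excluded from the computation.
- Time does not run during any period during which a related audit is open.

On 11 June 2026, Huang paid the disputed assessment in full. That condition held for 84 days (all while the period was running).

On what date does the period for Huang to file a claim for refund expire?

July 1, 2028

667 days after 11 June 2026 is April 8, 2028.
Tolling adds 84 days: April 8, 2028 + 84 days = July 1, 2028.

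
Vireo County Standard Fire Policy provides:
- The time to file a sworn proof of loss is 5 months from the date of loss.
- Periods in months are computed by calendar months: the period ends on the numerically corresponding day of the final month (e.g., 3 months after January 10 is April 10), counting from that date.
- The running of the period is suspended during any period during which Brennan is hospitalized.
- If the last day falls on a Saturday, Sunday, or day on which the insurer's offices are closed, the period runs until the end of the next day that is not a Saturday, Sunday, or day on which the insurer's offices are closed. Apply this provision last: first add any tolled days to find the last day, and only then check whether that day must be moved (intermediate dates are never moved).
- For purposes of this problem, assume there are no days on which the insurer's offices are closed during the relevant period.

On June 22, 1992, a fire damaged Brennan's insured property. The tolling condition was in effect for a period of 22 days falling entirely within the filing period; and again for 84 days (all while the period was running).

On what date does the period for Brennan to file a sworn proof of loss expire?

5 months after June 22, 1992 is November 22, 1992.
Tolling adds 22 days: November 22, 1992 + 22 days = December 14, 1992.
Tolling adds 84 days: December 14, 1992 + 84 days = March 8, 1993.
March 8, 1993 is a Monday and not a day on which the insurer's offices are closed, so no extension applies.

March 8, 1993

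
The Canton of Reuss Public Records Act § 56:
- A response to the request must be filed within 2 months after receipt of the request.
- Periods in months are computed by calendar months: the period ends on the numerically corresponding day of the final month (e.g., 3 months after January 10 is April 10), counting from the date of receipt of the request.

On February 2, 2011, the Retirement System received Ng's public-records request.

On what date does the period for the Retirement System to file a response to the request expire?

April 2, 2011

2 months after February 2, 2011 is April 2, 2011.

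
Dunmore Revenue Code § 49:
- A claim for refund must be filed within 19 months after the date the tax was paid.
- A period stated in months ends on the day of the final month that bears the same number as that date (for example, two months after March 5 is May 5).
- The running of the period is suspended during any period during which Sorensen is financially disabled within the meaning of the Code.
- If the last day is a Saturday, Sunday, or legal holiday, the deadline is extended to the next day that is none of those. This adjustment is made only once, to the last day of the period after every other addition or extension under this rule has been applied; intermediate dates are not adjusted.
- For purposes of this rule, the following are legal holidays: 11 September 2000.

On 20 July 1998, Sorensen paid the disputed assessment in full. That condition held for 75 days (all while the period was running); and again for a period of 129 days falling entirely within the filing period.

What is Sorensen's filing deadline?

19 months after 20 July 1998 is February 20, 2000.
Tolling adds 75 days: February 20, 2000 + 75 days = May 5, 2000.
Tolling adds 129 days: May 5, 2000 + 129 days = September 11, 2000.
September 11, 2000 is a listed holiday. The next qualifying day is September 12, 2000.

September 12, 2000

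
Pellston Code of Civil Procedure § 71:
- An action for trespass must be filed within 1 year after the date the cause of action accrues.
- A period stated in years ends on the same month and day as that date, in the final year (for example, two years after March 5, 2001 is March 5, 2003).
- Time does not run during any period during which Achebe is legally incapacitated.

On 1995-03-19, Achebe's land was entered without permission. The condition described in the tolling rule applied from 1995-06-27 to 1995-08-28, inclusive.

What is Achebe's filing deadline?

May 21, 1996

1 year after 1995-03-19 is March 19, 1996.
From June 27, 1995 through August 28, 1995 inclusive is 63 days; tolling adds 63 days: March 19, 1996 + 63 days = May 21, 1996.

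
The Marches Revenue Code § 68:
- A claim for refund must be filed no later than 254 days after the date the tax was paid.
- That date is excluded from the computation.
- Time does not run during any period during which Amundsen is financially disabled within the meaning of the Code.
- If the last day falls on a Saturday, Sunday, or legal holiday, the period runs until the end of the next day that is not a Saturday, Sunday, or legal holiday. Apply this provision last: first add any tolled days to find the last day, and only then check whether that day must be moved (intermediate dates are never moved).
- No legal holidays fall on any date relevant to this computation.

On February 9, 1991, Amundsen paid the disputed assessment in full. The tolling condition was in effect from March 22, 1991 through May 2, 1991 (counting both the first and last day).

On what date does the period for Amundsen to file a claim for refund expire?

December 2, 1991

254 days after February 9, 1991 is October 21, 1991.
From March 22, 1991 through May 2, 1991 inclusive is 42 days; tolling adds 42 days: October 21, 1991 + 42 days = December 2, 1991.
December 2, 1991 is a Monday and not a legal holiday, so no extension applies.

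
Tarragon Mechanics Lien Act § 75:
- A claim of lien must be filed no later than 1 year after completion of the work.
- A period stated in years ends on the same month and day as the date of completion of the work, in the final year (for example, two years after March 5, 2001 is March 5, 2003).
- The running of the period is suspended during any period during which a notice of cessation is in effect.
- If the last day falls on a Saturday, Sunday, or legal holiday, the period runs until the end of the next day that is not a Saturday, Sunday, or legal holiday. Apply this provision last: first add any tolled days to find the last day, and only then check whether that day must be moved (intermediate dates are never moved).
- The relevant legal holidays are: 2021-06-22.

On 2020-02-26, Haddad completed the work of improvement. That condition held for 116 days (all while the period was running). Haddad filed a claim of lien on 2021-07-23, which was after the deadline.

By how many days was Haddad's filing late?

1 year after 2020-02-26 is February 26, 2021.
Tolling adds 116 days: February 26, 2021 + 116 days = June 22, 2021.
June 22, 2021 is a listed holiday. The next qualifying day is June 23, 2021.
The deadline is June 23, 2021; from June 23, 2021 to July 23, 2021 is 30 days.

30 days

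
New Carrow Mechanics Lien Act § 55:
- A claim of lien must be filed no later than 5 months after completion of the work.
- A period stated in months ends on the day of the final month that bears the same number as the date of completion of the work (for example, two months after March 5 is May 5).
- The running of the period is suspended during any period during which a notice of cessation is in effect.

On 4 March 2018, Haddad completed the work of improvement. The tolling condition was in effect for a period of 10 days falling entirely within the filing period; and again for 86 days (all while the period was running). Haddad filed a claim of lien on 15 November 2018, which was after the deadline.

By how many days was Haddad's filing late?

5 months after 4 March 2018 is August 4, 2018.
Tolling adds 10 days: August 4, 2018 + 10 days = August 14, 2018.
Tolling adds 86 days: August 14, 2018 + 86 days = November 8, 2018.
The deadline is November 8, 2018; from November 8, 2018 to November 15, 2018 is 7 days.

7 days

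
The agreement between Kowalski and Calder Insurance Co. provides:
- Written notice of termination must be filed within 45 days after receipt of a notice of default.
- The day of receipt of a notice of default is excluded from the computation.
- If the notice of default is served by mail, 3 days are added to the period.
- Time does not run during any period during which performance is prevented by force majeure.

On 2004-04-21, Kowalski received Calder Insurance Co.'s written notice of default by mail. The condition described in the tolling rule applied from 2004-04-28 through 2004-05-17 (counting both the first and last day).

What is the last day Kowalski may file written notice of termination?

45 days after 2004-04-21 is June 5, 2004.
Service was by mail, adding 3 days: June 5, 2004 + 3 days = June 8, 2004.
From April 28, 2004 through May 17, 2004 inclusive is 20 days; tolling adds 20 days: June 8, 2004 + 20 days = June 28, 2004.

June 28, 2004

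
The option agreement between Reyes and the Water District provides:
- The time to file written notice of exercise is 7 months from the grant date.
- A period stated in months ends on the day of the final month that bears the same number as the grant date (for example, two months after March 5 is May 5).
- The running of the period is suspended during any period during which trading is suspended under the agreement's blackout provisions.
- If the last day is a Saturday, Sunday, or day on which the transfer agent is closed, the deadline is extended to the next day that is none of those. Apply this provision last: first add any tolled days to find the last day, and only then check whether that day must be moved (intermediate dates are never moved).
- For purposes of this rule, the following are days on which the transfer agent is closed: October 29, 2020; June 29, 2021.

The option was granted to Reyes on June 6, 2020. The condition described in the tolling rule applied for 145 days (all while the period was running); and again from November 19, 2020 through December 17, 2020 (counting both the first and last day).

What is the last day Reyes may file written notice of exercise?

7 months after June 6, 2020 is January 6, 2021.
Tolling adds 145 days: January 6, 2021 + 145 days = May 31, 2021.
From November 19, 2020 through December 17, 2020 inclusive is 29 days; tolling adds 29 days: May 31, 2021 + 29 days = June 29, 2021.
June 29, 2021 is a listed holiday. The next qualifying day is June 30, 2021.

June 30, 2021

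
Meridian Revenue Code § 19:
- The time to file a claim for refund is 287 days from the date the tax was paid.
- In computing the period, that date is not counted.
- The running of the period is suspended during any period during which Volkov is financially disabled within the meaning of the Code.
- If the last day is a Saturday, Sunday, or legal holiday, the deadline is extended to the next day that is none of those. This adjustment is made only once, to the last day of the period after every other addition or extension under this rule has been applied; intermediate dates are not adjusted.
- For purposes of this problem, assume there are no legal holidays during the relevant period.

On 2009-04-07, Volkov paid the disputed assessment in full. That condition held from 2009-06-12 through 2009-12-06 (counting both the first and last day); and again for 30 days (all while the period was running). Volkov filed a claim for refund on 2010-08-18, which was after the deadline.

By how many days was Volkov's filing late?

287 days after 2009-04-07 is January 19, 2010.
From June 12, 2009 through December 6, 2009 inclusive is 178 days; tolling adds 178 days: January 19, 2010 + 178 days = July 16, 2010.
Tolling adds 30 days: July 16, 2010 + 30 days = August 15, 2010.
August 15, 2010 is Sunday. The next qualifying day is August 16, 2010.
The deadline is August 16, 2010; from August 16, 2010 to August 18, 2010 is 2 days.

2 days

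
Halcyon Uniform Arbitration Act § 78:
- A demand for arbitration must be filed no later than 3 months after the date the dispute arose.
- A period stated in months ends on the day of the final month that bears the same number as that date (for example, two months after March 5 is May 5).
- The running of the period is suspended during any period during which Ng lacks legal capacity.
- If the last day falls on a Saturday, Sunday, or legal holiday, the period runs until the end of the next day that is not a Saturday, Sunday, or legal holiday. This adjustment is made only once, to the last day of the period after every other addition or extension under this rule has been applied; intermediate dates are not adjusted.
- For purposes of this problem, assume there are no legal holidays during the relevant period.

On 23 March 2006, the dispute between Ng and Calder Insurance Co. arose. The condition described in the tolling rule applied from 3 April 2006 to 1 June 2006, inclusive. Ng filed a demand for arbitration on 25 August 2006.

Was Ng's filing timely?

No

3 months after 23 March 2006 is June 23, 2006.
From April 3, 2006 through June 1, 2006 inclusive is 60 days; tolling adds 60 days: June 23, 2006 + 60 days = August 22, 2006.
August 22, 2006 is a Tuesday and not a legal holiday, so no extension applies.
The deadline is August 22, 2006; the filing on August 25, 2006 is after that date.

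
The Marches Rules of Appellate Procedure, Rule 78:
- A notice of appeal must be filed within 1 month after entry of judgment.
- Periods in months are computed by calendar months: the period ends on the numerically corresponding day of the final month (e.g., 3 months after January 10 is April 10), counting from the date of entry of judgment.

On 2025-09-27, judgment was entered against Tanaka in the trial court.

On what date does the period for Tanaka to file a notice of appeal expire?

October 27, 2025

1 month after 2025-09-27 is October 27, 2025.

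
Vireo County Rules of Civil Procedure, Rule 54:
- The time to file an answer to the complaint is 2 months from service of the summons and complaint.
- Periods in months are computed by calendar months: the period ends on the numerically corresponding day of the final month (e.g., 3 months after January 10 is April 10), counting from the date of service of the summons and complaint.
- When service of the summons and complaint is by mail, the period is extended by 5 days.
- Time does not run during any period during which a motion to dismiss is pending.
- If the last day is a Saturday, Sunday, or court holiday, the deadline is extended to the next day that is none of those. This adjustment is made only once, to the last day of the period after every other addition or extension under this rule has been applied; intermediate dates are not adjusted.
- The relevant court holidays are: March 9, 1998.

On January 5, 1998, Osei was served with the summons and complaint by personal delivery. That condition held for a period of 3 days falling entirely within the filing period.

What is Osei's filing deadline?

March 10, 1998

2 months after January 5, 1998 is March 5, 1998.
Service was not by mail, so no mail extension applies.
Tolling adds 3 days: March 5, 1998 + 3 days = March 8, 1998.
March 8, 1998 is Sunday; March 9, 1998 is a listed holiday. The next qualifying day is March 10, 1998.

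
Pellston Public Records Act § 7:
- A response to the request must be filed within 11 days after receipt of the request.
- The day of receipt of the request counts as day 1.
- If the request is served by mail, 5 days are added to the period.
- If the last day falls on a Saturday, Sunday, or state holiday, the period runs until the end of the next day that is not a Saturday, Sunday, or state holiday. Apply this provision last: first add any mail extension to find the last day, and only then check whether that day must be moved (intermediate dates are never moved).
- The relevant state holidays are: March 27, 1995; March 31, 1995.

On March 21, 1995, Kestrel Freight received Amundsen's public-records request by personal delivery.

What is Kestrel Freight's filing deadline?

Counting March 21, 1995 as day 1, day 11 is March 31, 1995.
Service was not by mail, so no mail extension applies.
March 31, 1995 is a listed holiday; April 1, 1995 is Saturday; April 2, 1995 is Sunday. The next qualifying day is April 3, 1995.

April 3, 1995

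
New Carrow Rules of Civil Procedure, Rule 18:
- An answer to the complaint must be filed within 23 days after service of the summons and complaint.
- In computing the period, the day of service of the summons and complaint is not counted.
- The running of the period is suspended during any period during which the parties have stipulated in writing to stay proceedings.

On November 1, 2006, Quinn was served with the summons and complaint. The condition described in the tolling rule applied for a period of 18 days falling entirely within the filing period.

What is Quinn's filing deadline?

December 12, 2006

23 days after November 1, 2006 is November 24, 2006.
Tolling adds 18 days: November 24, 2006 + 18 days = December 12, 2006.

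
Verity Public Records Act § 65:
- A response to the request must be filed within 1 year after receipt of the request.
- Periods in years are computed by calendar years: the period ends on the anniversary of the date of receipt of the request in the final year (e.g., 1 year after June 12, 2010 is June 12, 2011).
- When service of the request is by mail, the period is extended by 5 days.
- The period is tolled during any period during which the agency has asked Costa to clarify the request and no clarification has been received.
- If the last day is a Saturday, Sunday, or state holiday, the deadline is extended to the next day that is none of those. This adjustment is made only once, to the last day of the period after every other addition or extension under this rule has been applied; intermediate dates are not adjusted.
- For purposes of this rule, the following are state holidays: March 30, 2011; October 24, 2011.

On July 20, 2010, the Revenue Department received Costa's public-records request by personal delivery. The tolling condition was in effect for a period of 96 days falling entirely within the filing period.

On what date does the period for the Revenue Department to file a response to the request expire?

October 25, 2011

1 year after July 20, 2010 is July 20, 2011.
Service was not by mail, so no mail extension applies.
Tolling adds 96 days: July 20, 2011 + 96 days = October 24, 2011.
October 24, 2011 is a listed holiday. The next qualifying day is October 25, 2011.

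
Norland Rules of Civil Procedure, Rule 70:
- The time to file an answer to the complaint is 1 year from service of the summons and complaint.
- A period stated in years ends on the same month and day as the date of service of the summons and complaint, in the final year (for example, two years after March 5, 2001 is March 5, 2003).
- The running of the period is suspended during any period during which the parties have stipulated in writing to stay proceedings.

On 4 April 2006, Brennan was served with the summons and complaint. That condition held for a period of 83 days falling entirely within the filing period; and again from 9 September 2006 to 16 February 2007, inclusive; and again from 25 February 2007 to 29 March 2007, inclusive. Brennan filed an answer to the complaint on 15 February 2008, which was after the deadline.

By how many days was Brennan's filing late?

40 days

1 year after 4 April 2006 is April 4, 2007.
Tolling adds 83 days: April 4, 2007 + 83 days = June 26, 2007.
From September 9, 2006 through February 16, 2007 inclusive is 161 days; tolling adds 161 days: June 26, 2007 + 161 days = December 4, 2007.
From February 25, 2007 through March 29, 2007 inclusive is 33 days; tolling adds 33 days: December 4, 2007 + 33 days = January 6, 2008.
The deadline is January 6, 2008; from January 6, 2008 to February 15, 2008 is 40 days.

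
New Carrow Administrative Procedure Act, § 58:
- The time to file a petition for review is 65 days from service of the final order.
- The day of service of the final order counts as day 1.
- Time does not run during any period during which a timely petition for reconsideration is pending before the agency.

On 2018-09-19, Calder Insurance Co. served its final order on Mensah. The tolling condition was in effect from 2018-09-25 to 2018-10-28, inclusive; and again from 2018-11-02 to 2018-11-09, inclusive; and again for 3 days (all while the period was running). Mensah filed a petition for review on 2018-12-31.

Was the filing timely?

Counting 2018-09-19 as day 1, day 65 is November 22, 2018.
From September 25, 2018 through October 28, 2018 inclusive is 34 days; tolling adds 34 days: November 22, 2018 + 34 days = December 26, 2018.
From November 2, 2018 through November 9, 2018 inclusive is 8 days; tolling adds 8 days: December 26, 2018 + 8 days = January 3, 2019.
Tolling adds 3 days: January 3, 2019 + 3 days = January 6, 2019.
The deadline is January 6, 2019; the filing on December 31, 2018 is on or before that date.

Yes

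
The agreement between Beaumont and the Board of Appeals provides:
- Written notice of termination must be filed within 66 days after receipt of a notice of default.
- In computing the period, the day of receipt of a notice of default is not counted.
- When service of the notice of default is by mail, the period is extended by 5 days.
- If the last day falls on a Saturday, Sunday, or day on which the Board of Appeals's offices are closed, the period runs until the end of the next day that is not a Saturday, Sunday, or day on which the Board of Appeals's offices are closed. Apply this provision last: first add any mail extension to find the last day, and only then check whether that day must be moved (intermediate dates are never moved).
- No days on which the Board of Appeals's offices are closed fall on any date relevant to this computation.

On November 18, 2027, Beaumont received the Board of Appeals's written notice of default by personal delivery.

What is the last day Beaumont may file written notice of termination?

66 days after November 18, 2027 is January 23, 2028.
Service was not by mail, so no mail extension applies.
January 23, 2028 is Sunday. The next qualifying day is January 24, 2028.

January 24, 2028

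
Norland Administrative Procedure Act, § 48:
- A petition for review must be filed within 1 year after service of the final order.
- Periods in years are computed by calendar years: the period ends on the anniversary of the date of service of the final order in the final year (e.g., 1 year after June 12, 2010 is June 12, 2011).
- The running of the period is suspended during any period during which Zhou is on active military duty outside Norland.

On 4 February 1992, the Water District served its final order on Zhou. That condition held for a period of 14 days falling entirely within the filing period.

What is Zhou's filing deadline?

1 year after 4 February 1992 is February 4, 1993.
Tolling adds 14 days: February 4, 1993 + 14 days = February 18, 1993.

February 18, 1993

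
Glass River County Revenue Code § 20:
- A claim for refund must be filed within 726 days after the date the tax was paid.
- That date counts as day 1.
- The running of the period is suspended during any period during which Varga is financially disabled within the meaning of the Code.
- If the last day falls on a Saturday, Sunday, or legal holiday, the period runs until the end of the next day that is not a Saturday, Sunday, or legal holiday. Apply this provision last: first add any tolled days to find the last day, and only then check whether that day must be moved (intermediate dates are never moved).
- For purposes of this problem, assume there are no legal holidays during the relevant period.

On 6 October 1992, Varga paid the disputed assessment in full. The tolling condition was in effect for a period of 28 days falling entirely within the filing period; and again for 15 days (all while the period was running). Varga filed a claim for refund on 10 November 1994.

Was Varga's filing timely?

Counting 6 October 1992 as day 1, day 726 is October 1, 1994.
Tolling adds 28 days: October 1, 1994 + 28 days = October 29, 1994.
Tolling adds 15 days: October 29, 1994 + 15 days = November 13, 1994.
November 13, 1994 is Sunday. The next qualifying day is November 14, 1994.
The deadline is November 14, 1994; the filing on November 10, 1994 is on or before that date.

Yes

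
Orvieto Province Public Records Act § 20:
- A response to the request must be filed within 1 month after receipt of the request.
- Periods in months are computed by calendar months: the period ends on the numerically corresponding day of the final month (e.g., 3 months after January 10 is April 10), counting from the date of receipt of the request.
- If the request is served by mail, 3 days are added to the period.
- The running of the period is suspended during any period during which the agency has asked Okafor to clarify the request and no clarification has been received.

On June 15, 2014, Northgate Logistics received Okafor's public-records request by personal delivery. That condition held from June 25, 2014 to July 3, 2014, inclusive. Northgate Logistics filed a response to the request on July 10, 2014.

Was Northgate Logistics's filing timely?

1 month after June 15, 2014 is July 15, 2014.
Service was not by mail, so no mail extension applies.
From June 25, 2014 through July 3, 2014 inclusive is 9 days; tolling adds 9 days: July 15, 2014 + 9 days = July 24, 2014.
The deadline is July 24, 2014; the filing on July 10, 2014 is on or before that date.

Yes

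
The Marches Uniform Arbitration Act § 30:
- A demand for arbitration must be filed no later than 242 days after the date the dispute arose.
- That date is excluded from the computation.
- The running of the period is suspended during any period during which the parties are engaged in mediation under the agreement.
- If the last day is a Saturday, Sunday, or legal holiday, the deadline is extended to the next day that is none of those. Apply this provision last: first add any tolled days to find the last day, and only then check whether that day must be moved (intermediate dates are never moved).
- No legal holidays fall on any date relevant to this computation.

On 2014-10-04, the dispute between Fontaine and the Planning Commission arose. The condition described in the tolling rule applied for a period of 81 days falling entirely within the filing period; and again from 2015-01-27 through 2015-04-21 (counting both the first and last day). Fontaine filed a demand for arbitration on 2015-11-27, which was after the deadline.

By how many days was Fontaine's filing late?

11 days

242 days after 2014-10-04 is June 3, 2015.
Tolling adds 81 days: June 3, 2015 + 81 days = August 23, 2015.
From January 27, 2015 through April 21, 2015 inclusive is 85 days; tolling adds 85 days: August 23, 2015 + 85 days = November 16, 2015.
November 16, 2015 is a Monday and not a legal holiday, so no extension applies.
The deadline is November 16, 2015; from November 16, 2015 to November 27, 2015 is 11 days.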